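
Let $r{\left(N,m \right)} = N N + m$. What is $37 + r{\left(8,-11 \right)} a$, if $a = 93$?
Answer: $4966$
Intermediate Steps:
$r{\left(N,m \right)} = m + N^{2}$ ($r{\left(N,m \right)} = N^{2} + m = m + N^{2}$)
$37 + r{\left(8,-11 \right)} a = 37 + \left(-11 + 8^{2}\right) 93 = 37 + \left(-11 + 64\right) 93 = 37 + 53 \cdot 93 = 37 + 4929 = 4966$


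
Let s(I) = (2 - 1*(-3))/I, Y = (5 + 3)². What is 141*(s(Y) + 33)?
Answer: 298497/64 ≈ 4664.0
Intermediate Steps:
Y = 64 (Y = 8² = 64)
s(I) = 5/I (s(I) = (2 + 3)/I = 5/I)
141*(s(Y) + 33) = 141*(5/64 + 33) = 141*(2117/64) = 298497/64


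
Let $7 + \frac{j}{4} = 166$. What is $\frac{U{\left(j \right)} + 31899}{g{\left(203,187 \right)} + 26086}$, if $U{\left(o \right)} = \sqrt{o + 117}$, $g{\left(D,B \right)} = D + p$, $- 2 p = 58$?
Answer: $\frac{31899}{26260} + \frac{\sqrt{753}}{26260} \approx 1.2158$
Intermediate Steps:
$p = -29$ ($p = \left(- \frac{1}{2}\right) 58 = -29$)
$j = 636$ ($j = -28 + 4 \cdot 166 = -28 + 664 = 636$)
$g{\left(D,B \right)} = -29 + D$ ($g{\left(D,B \right)} = D - 29 = -29 + D$)
$U{\left(o \right)} = \sqrt{117 + o}$
$\frac{U{\left(j \right)} + 31899}{g{\left(203,187 \right)} + 26086} = \frac{\sqrt{117 + 636} + 31899}{\left(-29 + 203\right) + 26086} = \frac{\sqrt{753} + 31899}{174 + 26086} = \frac{31899 + \sqrt{753}}{26260} = \left(31899 + \sqrt{753}\right) \frac{1}{26260} = \frac{31899}{26260} + \frac{\sqrt{753}}{26260}$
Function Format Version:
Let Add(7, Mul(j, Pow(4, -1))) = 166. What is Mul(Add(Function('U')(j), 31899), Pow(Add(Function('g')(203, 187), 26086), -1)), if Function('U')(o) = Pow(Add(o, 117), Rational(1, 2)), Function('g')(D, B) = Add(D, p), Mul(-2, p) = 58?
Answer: Add(Rational(31899, 26260), Mul(Rational(1, 26260), Pow(753, Rational(1, 2)))) ≈ 1.2158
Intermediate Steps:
p = -29 (p = Mul(Rational(-1, 2), 58) = -29)
j = 636 (j = Add(-28, Mul(4, 166)) = Add(-28, 664) = 636)
Function('g')(D, B) = Add(-29, D) (Function('g')(D, B) = Add(D, -29) = Add(-29, D))
Function('U')(o) = Pow(Add(117, o), Rational(1, 2))
Mul(Add(Function('U')(j), 31899), Pow(Add(Function('g')(203, 187), 26086), -1)) = Mul(Add(Pow(Add(117, 636), Rational(1, 2)), 31899), Pow(Add(Add(-29, 203), 26086), -1)) = Mul(Add(Pow(753, Rational(1, 2)), 31899), Pow(Add(174, 26086), -1)) = Mul(Add(31899, Pow(753, Rational(1, 2))), Pow(26260, -1)) = Mul(Add(31899, Pow(753, Rational(1, 2))), Rational(1, 26260)) = Add(Rational(31899, 26260), Mul(Rational(1, 26260), Pow(753, Rational(1, 2))))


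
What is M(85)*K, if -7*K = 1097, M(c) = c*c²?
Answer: -673695125/7 ≈ -9.6242e+7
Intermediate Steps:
M(c) = c³
K = -1097/7 (K = -⅐*1097 = -1097/7 ≈ -156.71)
M(85)*K = 85³*(-1097/7) = 614125*(-1097/7) = -673695125/7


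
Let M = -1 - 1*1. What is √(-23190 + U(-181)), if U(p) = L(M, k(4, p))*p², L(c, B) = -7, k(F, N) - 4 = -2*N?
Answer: I*√252517 ≈ 502.51*I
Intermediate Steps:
k(F, N) = 4 - 2*N
M = -2 (M = -1 - 1 = -2)
U(p) = -7*p²
√(-23190 + U(-181)) = √(-23190 - 7*(-181)²) = √(-23190 - 7*32761) = √(-23190 - 229327) = √(-252517) = I*√252517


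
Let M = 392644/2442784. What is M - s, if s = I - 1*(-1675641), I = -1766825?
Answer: 55685802225/610696 ≈ 91184.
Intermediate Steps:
s = -91184 (s = -1766825 - 1*(-1675641) = -1766825 + 1675641 = -91184)
M = 98161/610696 (M = 392644*(1/2442784) = 98161/610696 ≈ 0.16074)
M - s = 98161/610696 - 1*(-91184) = 98161/610696 + 91184 = 55685802225/610696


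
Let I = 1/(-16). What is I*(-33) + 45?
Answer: 753/16 ≈ 47.063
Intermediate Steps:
I = -1/16 ≈ -0.062500
I*(-33) + 45 = -1/16*(-33) + 45 = 33/16 + 45 = 753/16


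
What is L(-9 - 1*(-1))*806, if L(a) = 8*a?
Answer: -51584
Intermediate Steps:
L(-9 - 1*(-1))*806 = (8*(-9 - 1*(-1)))*806 = (8*(-9 + 1))*806 = (8*(-8))*806 = -64*806 = -51584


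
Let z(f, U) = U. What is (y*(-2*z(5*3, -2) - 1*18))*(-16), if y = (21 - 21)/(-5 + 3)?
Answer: 0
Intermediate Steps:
y = 0 (y = 0/(-2) = 0*(-½) = 0)
(y*(-2*z(5*3, -2) - 1*18))*(-16) = (0*(-2*(-2) - 1*18))*(-16) = (0*(4 - 18))*(-16) = (0*(-14))*(-16) = 0*(-16) = 0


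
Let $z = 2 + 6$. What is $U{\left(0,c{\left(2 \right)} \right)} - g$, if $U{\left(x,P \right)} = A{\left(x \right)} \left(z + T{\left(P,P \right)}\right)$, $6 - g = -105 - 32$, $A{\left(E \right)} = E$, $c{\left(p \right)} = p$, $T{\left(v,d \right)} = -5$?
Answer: $-143$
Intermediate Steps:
$z = 8$
$g = 143$ ($g = 6 - \left(-105 - 32\right) = 6 - -137 = 6 + 137 = 143$)
$U{\left(x,P \right)} = 3 x$ ($U{\left(x,P \right)} = x \left(8 - 5\right) = x 3 = 3 x$)
$U{\left(0,c{\left(2 \right)} \right)} - g = 3 \cdot 0 - 143 = 0 - 143 = -143$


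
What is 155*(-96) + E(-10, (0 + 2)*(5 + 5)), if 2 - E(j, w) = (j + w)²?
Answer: -14978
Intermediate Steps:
E(j, w) = 2 - (j + w)²
155*(-96) + E(-10, (0 + 2)*(5 + 5)) = 155*(-96) + (2 - (-10 + (0 + 2)*(5 + 5))²) = -14880 + (2 - (-10 + 2*10)²) = -14880 + (2 - (-10 + 20)²) = -14880 + (2 - 1*10²) = -14880 + (2 - 1*100) = -14880 + (2 - 100) = -14880 - 98 = -14978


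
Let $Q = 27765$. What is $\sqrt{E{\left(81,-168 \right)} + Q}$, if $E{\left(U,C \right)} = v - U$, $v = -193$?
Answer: $\sqrt{27491} \approx 165.8$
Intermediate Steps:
$E{\left(U,C \right)} = -193 - U$
$\sqrt{E{\left(81,-168 \right)} + Q} = \sqrt{\left(-193 - 81\right) + 27765} = \sqrt{-274 + 27765} = \sqrt{27491}$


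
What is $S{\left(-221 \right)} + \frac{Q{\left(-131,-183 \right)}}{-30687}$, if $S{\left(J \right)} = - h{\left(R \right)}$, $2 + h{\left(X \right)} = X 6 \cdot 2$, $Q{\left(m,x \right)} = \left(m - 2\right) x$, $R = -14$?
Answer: $\frac{1730817}{10229} \approx 169.21$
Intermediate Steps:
$Q{\left(m,x \right)} = x \left(-2 + m\right)$ ($Q{\left(m,x \right)} = \left(-2 + m\right) x = x \left(-2 + m\right)$)
$h{\left(X \right)} = -2 + 12 X$ ($h{\left(X \right)} = -2 + X 6 \cdot 2 = -2 + 6 X 2 = -2 + 12 X$)
$S{\left(J \right)} = 170$ ($S{\left(J \right)} = - (-2 + 12 \left(-14\right)) = - (-2 - 168) = \left(-1\right) \left(-170\right) = 170$)
$S{\left(-221 \right)} + \frac{Q{\left(-131,-183 \right)}}{-30687} = 170 + \frac{\left(-183\right) \left(-2 - 131\right)}{-30687} = 170 + \left(-183\right) \left(-133\right) \left(- \frac{1}{30687}\right) = 170 + 24339 \left(- \frac{1}{30687}\right) = 170 - \frac{8113}{10229} = \frac{1730817}{10229}$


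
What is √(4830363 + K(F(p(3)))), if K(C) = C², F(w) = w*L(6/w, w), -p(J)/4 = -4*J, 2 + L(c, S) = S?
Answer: 3*√1078403 ≈ 3115.4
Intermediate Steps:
L(c, S) = -2 + S
p(J) = 16*J (p(J) = -(-16)*J = 16*J)
F(w) = w*(-2 + w)
√(4830363 + K(F(p(3)))) = √(4830363 + ((16*3)*(-2 + 16*3))²) = √(4830363 + (48*(-2 + 48))²) = √(4830363 + (48*46)²) = √(4830363 + 2208²) = √(4830363 + 4875264) = √9705627 = 3*√1078403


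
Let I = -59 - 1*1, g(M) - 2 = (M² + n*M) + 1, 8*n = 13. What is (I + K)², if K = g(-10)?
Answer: 11449/16 ≈ 715.56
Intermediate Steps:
n = 13/8 (n = (⅛)*13 = 13/8 ≈ 1.6250)
g(M) = 3 + M² + 13*M/8 (g(M) = 2 + ((M² + 13*M/8) + 1) = 2 + (1 + M² + 13*M/8) = 3 + M² + 13*M/8)
K = 347/4 (K = 3 + (-10)² + (13/8)*(-10) = 3 + 100 - 65/4 = 347/4 ≈ 86.750)
I = -60 (I = -59 - 1 = -60)
(I + K)² = (-60 + 347/4)² = (107/4)² = 11449/16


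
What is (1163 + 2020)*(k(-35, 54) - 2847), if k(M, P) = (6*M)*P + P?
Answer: -44985339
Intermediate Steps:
k(M, P) = P + 6*M*P (k(M, P) = 6*M*P + P = P + 6*M*P)
(1163 + 2020)*(k(-35, 54) - 2847) = (1163 + 2020)*(54*(1 + 6*(-35)) - 2847) = 3183*(54*(1 - 210) - 2847) = 3183*(54*(-209) - 2847) = 3183*(-11286 - 2847) = 3183*(-14133) = -44985339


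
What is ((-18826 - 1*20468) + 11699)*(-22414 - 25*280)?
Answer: 811679330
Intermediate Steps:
((-18826 - 1*20468) + 11699)*(-22414 - 25*280) = ((-18826 - 20468) + 11699)*(-22414 - 7000) = (-39294 + 11699)*(-29414) = -27595*(-29414) = 811679330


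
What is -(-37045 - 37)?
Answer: 37082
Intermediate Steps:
-(-37045 - 37) = -1*(-37082) = 37082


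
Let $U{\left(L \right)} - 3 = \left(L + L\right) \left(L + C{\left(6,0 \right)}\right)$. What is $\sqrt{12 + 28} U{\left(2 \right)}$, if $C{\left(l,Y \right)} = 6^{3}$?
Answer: $1750 \sqrt{10} \approx 5534.0$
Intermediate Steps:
$C{\left(l,Y \right)} = 216$
$U{\left(L \right)} = 3 + 2 L \left(216 + L\right)$ ($U{\left(L \right)} = 3 + \left(L + L\right) \left(L + 216\right) = 3 + 2 L \left(216 + L\right)$)
$\sqrt{12 + 28} U{\left(2 \right)} = \sqrt{12 + 28} \left(3 + 2 \cdot 2^{2} + 432 \cdot 2\right) = \sqrt{40} \left(3 + 2 \cdot 4 + 864\right) = 2 \sqrt{10} \left(3 + 8 + 864\right) = 2 \sqrt{10} \cdot 875 = 1750 \sqrt{10}$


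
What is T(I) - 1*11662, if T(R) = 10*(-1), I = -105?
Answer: -11672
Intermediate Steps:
T(R) = -10
T(I) - 1*11662 = -10 - 1*11662 = -10 - 11662 = -11672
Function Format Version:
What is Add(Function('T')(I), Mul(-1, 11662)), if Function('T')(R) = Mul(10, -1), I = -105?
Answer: -11672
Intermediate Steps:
Function('T')(R) = -10
Add(Function('T')(I), Mul(-1, 11662)) = Add(-10, Mul(-1, 11662)) = Add(-10, -11662) = -11672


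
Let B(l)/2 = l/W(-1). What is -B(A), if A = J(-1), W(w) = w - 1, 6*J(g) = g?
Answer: -⅙ ≈ -0.16667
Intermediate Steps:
J(g) = g/6
W(w) = -1 + w
A = -⅙ (A = (⅙)*(-1) = -⅙ ≈ -0.16667)
B(l) = -l (B(l) = 2*(l/(-1 - 1)) = 2*(l/(-2)) = 2*(l*(-½)) = 2*(-l/2) = -l)
-B(A) = -(-1)*(-1)/6 = -1*⅙ = -⅙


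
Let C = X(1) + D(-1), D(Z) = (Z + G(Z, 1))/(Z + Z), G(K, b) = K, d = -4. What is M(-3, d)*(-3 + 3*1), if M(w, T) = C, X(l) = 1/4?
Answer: 0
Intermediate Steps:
X(l) = ¼ (X(l) = 1*(¼) = ¼)
D(Z) = 1 (D(Z) = (Z + Z)/(Z + Z) = (2*Z)/((2*Z)) = (2*Z)*(1/(2*Z)) = 1)
C = 5/4 (C = ¼ + 1 = 5/4 ≈ 1.2500)
M(w, T) = 5/4
M(-3, d)*(-3 + 3*1) = 5*(-3 + 3*1)/4 = 5*(-3 + 3)/4 = (5/4)*0 = 0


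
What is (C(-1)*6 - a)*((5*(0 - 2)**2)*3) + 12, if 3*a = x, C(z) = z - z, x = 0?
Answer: 12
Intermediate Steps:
C(z) = 0
a = 0 (a = (1/3)*0 = 0)
(C(-1)*6 - a)*((5*(0 - 2)**2)*3) + 12 = (0*6 - 1*0)*((5*(0 - 2)**2)*3) + 12 = (0 + 0)*((5*(-2)**2)*3) + 12 = 0*((5*4)*3) + 12 = 0*(20*3) + 12 = 0*60 + 12 = 0 + 12 = 12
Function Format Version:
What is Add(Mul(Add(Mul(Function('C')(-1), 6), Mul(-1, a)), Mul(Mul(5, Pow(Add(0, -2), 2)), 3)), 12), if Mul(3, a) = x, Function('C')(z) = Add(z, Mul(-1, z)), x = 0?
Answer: 12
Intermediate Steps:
Function('C')(z) = 0
a = 0 (a = Mul(Rational(1, 3), 0) = 0)
Add(Mul(Add(Mul(Function('C')(-1), 6), Mul(-1, a)), Mul(Mul(5, Pow(Add(0, -2), 2)), 3)), 12) = Add(Mul(Add(Mul(0, 6), Mul(-1, 0)), Mul(Mul(5, Pow(Add(0, -2), 2)), 3)), 12) = Add(Mul(Add(0, 0), Mul(Mul(5, Pow(-2, 2)), 3)), 12) = Add(Mul(0, Mul(Mul(5, 4), 3)), 12) = Add(Mul(0, Mul(20, 3)), 12) = Add(Mul(0, 60), 12) = Add(0, 12) = 12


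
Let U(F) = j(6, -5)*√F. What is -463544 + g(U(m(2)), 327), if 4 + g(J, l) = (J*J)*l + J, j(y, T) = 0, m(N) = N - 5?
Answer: -463548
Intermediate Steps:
m(N) = -5 + N
U(F) = 0 (U(F) = 0*√F = 0)
g(J, l) = -4 + J + l*J² (g(J, l) = -4 + ((J*J)*l + J) = -4 + (J²*l + J) = -4 + (l*J² + J) = -4 + (J + l*J²) = -4 + J + l*J²)
-463544 + g(U(m(2)), 327) = -463544 + (-4 + 0 + 327*0²) = -463544 + (-4 + 0 + 327*0) = -463544 + (-4 + 0 + 0) = -463544 - 4 = -463548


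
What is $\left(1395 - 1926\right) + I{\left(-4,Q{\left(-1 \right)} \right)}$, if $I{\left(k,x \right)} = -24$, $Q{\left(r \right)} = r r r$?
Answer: $-555$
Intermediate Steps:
$Q{\left(r \right)} = r^{3}$ ($Q{\left(r \right)} = r^{2} r = r^{3}$)
$\left(1395 - 1926\right) + I{\left(-4,Q{\left(-1 \right)} \right)} = \left(1395 - 1926\right) - 24 = -531 - 24 = -555$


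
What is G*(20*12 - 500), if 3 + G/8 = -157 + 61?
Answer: 205920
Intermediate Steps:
G = -792 (G = -24 + 8*(-157 + 61) = -24 + 8*(-96) = -24 - 768 = -792)
G*(20*12 - 500) = -792*(20*12 - 500) = -792*(240 - 500) = -792*(-260) = 205920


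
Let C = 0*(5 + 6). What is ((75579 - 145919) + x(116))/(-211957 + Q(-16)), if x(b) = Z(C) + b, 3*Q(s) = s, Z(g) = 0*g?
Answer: 30096/90841 ≈ 0.33130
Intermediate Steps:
C = 0 (C = 0*11 = 0)
Z(g) = 0
Q(s) = s/3
x(b) = b (x(b) = 0 + b = b)
((75579 - 145919) + x(116))/(-211957 + Q(-16)) = ((75579 - 145919) + 116)/(-211957 + (1/3)*(-16)) = (-70340 + 116)/(-211957 - 16/3) = -70224/(-635887/3) = -70224*(-3/635887) = 30096/90841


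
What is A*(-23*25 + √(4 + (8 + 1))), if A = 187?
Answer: -107525 + 187*√13 ≈ -1.0685e+5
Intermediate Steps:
A*(-23*25 + √(4 + (8 + 1))) = 187*(-23*25 + √(4 + (8 + 1))) = 187*(-575 + √(4 + 9)) = 187*(-575 + √13) = -107525 + 187*√13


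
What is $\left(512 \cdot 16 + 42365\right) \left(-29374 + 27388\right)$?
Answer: $-100406202$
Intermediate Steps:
$\left(512 \cdot 16 + 42365\right) \left(-29374 + 27388\right) = \left(8192 + 42365\right) \left(-1986\right) = 50557 \left(-1986\right) = -100406202$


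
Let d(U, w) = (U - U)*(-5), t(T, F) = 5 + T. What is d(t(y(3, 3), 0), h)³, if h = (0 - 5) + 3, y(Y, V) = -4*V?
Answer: 0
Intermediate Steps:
h = -2 (h = -5 + 3 = -2)
d(U, w) = 0 (d(U, w) = 0*(-5) = 0)
d(t(y(3, 3), 0), h)³ = 0³ = 0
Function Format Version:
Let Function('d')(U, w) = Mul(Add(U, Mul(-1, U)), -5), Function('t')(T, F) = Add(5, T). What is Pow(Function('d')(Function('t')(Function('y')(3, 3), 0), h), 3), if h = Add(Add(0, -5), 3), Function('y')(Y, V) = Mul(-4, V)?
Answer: 0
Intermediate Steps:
h = -2 (h = Add(-5, 3) = -2)
Function('d')(U, w) = 0 (Function('d')(U, w) = Mul(0, -5) = 0)
Pow(Function('d')(Function('t')(Function('y')(3, 3), 0), h), 3) = Pow(0, 3) = 0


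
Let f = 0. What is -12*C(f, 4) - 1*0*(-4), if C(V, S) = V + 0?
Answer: 0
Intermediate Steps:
C(V, S) = V
-12*C(f, 4) - 1*0*(-4) = -12*0 - 1*0*(-4) = 0 + 0*(-4) = 0 + 0 = 0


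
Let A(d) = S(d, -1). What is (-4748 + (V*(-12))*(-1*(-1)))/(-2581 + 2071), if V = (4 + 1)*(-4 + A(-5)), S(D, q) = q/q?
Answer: 2284/255 ≈ 8.9569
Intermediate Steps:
S(D, q) = 1
A(d) = 1
V = -15 (V = (4 + 1)*(-4 + 1) = 5*(-3) = -15)
(-4748 + (V*(-12))*(-1*(-1)))/(-2581 + 2071) = (-4748 + (-15*(-12))*(-1*(-1)))/(-2581 + 2071) = (-4748 + 180*1)/(-510) = (-4748 + 180)*(-1/510) = -4568*(-1/510) = 2284/255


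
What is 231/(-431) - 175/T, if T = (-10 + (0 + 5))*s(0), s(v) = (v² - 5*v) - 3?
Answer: -15778/1293 ≈ -12.203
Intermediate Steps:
s(v) = -3 + v² - 5*v
T = 15 (T = (-10 + (0 + 5))*(-3 + 0² - 5*0) = (-10 + 5)*(-3 + 0 + 0) = -5*(-3) = 15)
231/(-431) - 175/T = 231/(-431) - 175/15 = 231*(-1/431) - 175*1/15 = -231/431 - 35/3 = -15778/1293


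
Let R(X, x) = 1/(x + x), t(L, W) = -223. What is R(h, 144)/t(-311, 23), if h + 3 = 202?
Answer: -1/64224 ≈ -1.5570e-5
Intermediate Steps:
h = 199 (h = -3 + 202 = 199)
R(X, x) = 1/(2*x)
R(h, 144)/t(-311, 23) = ((1/2)/144)/(-223) = ((1/2)*(1/144))*(-1/223) = (1/288)*(-1/223) = -1/64224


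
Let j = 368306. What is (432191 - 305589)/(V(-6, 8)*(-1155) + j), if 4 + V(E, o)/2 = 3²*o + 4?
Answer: 63301/100993 ≈ 0.62679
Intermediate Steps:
V(E, o) = 18*o (V(E, o) = -8 + 2*(3²*o + 4) = -8 + 2*(9*o + 4) = -8 + 2*(4 + 9*o) = -8 + (8 + 18*o) = 18*o)
(432191 - 305589)/(V(-6, 8)*(-1155) + j) = (432191 - 305589)/((18*8)*(-1155) + 368306) = 126602/(144*(-1155) + 368306) = 126602/(-166320 + 368306) = 126602/201986 = 126602*(1/201986) = 63301/100993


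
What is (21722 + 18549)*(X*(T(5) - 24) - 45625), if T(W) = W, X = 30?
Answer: -1860318845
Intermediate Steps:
(21722 + 18549)*(X*(T(5) - 24) - 45625) = (21722 + 18549)*(30*(5 - 24) - 45625) = 40271*(30*(-19) - 45625) = 40271*(-570 - 45625) = 40271*(-46195) = -1860318845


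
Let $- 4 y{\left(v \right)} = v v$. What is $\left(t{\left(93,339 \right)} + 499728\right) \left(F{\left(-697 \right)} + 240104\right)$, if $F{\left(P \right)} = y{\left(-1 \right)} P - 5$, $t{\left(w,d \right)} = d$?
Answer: $\frac{480610893231}{4} \approx 1.2015 \cdot 10^{11}$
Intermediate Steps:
$y{\left(v \right)} = - \frac{v^{2}}{4}$ ($y{\left(v \right)} = - \frac{v v}{4} = - \frac{v^{2}}{4}$)
$F{\left(P \right)} = -5 - \frac{P}{4}$ ($F{\left(P \right)} = - \frac{\left(-1\right)^{2}}{4} P - 5 = \left(- \frac{1}{4}\right) 1 P - 5 = - \frac{P}{4} - 5 = -5 - \frac{P}{4}$)
$\left(t{\left(93,339 \right)} + 499728\right) \left(F{\left(-697 \right)} + 240104\right) = \left(339 + 499728\right) \left(\left(-5 - - \frac{697}{4}\right) + 240104\right) = 500067 \left(\left(-5 + \frac{697}{4}\right) + 240104\right) = 500067 \left(\frac{677}{4} + 240104\right) = 500067 \cdot \frac{961093}{4} = \frac{480610893231}{4}$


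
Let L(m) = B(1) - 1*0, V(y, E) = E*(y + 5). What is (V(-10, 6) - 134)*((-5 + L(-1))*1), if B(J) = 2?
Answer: 492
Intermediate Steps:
V(y, E) = E*(5 + y)
L(m) = 2 (L(m) = 2 - 1*0 = 2 + 0 = 2)
(V(-10, 6) - 134)*((-5 + L(-1))*1) = (6*(5 - 10) - 134)*((-5 + 2)*1) = (6*(-5) - 134)*(-3*1) = (-30 - 134)*(-3) = -164*(-3) = 492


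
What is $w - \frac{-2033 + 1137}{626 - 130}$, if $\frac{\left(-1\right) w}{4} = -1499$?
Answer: $\frac{185932}{31} \approx 5997.8$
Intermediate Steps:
$w = 5996$ ($w = \left(-4\right) \left(-1499\right) = 5996$)
$w - \frac{-2033 + 1137}{626 - 130} = 5996 - \frac{-2033 + 1137}{626 - 130} = 5996 - - \frac{896}{496} = 5996 - \left(-896\right) \frac{1}{496} = 5996 - - \frac{56}{31} = 5996 + \frac{56}{31} = \frac{185932}{31}$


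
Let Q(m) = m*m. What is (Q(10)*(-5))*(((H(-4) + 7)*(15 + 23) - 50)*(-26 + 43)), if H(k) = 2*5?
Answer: -5066000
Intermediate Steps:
H(k) = 10
Q(m) = m**2
(Q(10)*(-5))*(((H(-4) + 7)*(15 + 23) - 50)*(-26 + 43)) = (10**2*(-5))*(((10 + 7)*(15 + 23) - 50)*(-26 + 43)) = (100*(-5))*((17*38 - 50)*17) = -500*(646 - 50)*17 = -298000*17 = -500*10132 = -5066000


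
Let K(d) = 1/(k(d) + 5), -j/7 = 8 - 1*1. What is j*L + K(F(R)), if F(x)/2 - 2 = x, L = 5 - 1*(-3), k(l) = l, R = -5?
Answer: -393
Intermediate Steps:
L = 8 (L = 5 + 3 = 8)
F(x) = 4 + 2*x
j = -49 (j = -7*(8 - 1*1) = -7*(8 - 1) = -7*7 = -49)
K(d) = 1/(5 + d) (K(d) = 1/(d + 5) = 1/(5 + d))
j*L + K(F(R)) = -49*8 + 1/(5 + (4 + 2*(-5))) = -392 + 1/(5 + (4 - 10)) = -392 + 1/(5 - 6) = -392 + 1/(-1) = -392 - 1 = -393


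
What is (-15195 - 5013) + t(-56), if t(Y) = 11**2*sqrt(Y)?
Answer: -20208 + 242*I*sqrt(14) ≈ -20208.0 + 905.48*I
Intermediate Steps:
t(Y) = 121*sqrt(Y)
(-15195 - 5013) + t(-56) = (-15195 - 5013) + 121*sqrt(-56) = -20208 + 121*(2*I*sqrt(14)) = -20208 + 242*I*sqrt(14)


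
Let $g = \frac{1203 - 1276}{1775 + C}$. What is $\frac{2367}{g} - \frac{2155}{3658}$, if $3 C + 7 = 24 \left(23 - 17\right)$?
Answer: $- \frac{15764374159}{267034} \approx -59035.0$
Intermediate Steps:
$C = \frac{137}{3}$ ($C = - \frac{7}{3} + \frac{24 \left(23 - 17\right)}{3} = - \frac{7}{3} + \frac{24 \cdot 6}{3} = - \frac{7}{3} + \frac{1}{3} \cdot 144 = - \frac{7}{3} + 48 = \frac{137}{3} \approx 45.667$)
$g = - \frac{219}{5462}$ ($g = \frac{1203 - 1276}{1775 + \frac{137}{3}} = - \frac{73}{\frac{5462}{3}} = \left(-73\right) \frac{3}{5462} = - \frac{219}{5462} \approx -0.040095$)
$\frac{2367}{g} - \frac{2155}{3658} = \frac{2367}{- \frac{219}{5462}} - \frac{2155}{3658} = 2367 \left(- \frac{5462}{219}\right) - \frac{2155}{3658} = - \frac{4309518}{73} - \frac{2155}{3658} = - \frac{15764374159}{267034}$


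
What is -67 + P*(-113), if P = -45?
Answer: 5018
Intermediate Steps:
-67 + P*(-113) = -67 - 45*(-113) = -67 + 5085 = 5018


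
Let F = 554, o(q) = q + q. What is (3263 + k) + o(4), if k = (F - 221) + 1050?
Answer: 4654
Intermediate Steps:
o(q) = 2*q
k = 1383 (k = (554 - 221) + 1050 = 333 + 1050 = 1383)
(3263 + k) + o(4) = (3263 + 1383) + 2*4 = 4646 + 8 = 4654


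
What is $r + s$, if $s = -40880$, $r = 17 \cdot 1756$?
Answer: $-11028$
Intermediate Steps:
$r = 29852$
$r + s = 29852 - 40880 = -11028$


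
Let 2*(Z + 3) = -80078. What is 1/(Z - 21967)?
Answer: -1/62009 ≈ -1.6127e-5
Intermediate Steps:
Z = -40042 (Z = -3 + (½)*(-80078) = -3 - 40039 = -40042)
1/(Z - 21967) = 1/(-40042 - 21967) = 1/(-62009) = -1/62009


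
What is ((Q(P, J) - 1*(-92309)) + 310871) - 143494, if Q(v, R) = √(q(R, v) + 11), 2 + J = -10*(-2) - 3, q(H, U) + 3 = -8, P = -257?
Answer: 259686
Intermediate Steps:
q(H, U) = -11 (q(H, U) = -3 - 8 = -11)
J = 15 (J = -2 + (-10*(-2) - 3) = -2 + (20 - 3) = -2 + 17 = 15)
Q(v, R) = 0 (Q(v, R) = √(-11 + 11) = √0 = 0)
((Q(P, J) - 1*(-92309)) + 310871) - 143494 = ((0 - 1*(-92309)) + 310871) - 143494 = ((0 + 92309) + 310871) - 143494 = (92309 + 310871) - 143494 = 403180 - 143494 = 259686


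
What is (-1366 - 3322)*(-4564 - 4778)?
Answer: 43795296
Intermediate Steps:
(-1366 - 3322)*(-4564 - 4778) = -4688*(-9342) = 43795296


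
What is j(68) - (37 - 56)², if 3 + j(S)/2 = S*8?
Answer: 721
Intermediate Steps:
j(S) = -6 + 16*S (j(S) = -6 + 2*(S*8) = -6 + 2*(8*S) = -6 + 16*S)
j(68) - (37 - 56)² = (-6 + 16*68) - (37 - 56)² = (-6 + 1088) - 1*(-19)² = 1082 - 1*361 = 1082 - 361 = 721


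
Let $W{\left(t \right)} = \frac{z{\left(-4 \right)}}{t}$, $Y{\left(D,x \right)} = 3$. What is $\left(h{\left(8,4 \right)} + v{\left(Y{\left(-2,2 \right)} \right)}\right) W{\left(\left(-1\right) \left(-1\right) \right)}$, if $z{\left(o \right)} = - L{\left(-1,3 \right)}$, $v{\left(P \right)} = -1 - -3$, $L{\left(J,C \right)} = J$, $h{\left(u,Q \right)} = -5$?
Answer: $-3$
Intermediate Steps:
$v{\left(P \right)} = 2$ ($v{\left(P \right)} = -1 + 3 = 2$)
$z{\left(o \right)} = 1$ ($z{\left(o \right)} = \left(-1\right) \left(-1\right) = 1$)
$W{\left(t \right)} = \frac{1}{t}$ ($W{\left(t \right)} = 1 \frac{1}{t} = \frac{1}{t}$)
$\left(h{\left(8,4 \right)} + v{\left(Y{\left(-2,2 \right)} \right)}\right) W{\left(\left(-1\right) \left(-1\right) \right)} = \frac{-5 + 2}{\left(-1\right) \left(-1\right)} = - \frac{3}{1} = \left(-3\right) 1 = -3$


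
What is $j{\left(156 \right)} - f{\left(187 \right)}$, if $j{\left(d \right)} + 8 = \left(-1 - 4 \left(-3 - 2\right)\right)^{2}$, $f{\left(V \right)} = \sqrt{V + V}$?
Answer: $353 - \sqrt{374} \approx 333.66$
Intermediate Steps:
$f{\left(V \right)} = \sqrt{2} \sqrt{V}$ ($f{\left(V \right)} = \sqrt{2 V} = \sqrt{2} \sqrt{V}$)
$j{\left(d \right)} = 353$ ($j{\left(d \right)} = -8 + \left(-1 - 4 \left(-3 - 2\right)\right)^{2} = -8 + \left(-1 - -20\right)^{2} = -8 + \left(-1 + 20\right)^{2} = -8 + 19^{2} = -8 + 361 = 353$)
$j{\left(156 \right)} - f{\left(187 \right)} = 353 - \sqrt{2} \sqrt{187} = 353 - \sqrt{374}$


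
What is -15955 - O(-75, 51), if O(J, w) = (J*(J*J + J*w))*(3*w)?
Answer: 20639045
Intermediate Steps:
O(J, w) = 3*J*w*(J**2 + J*w) (O(J, w) = (J*(J**2 + J*w))*(3*w) = 3*J*w*(J**2 + J*w))
-15955 - O(-75, 51) = -15955 - 3*51*(-75)**2*(-75 + 51) = -15955 - 3*51*5625*(-24) = -15955 - 1*(-20655000) = -15955 + 20655000 = 20639045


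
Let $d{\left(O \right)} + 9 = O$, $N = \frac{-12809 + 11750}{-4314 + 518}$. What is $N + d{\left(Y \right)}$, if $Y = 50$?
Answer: $\frac{156695}{3796} \approx 41.279$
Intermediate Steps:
$N = \frac{1059}{3796}$ ($N = - \frac{1059}{-3796} = \left(-1059\right) \left(- \frac{1}{3796}\right) = \frac{1059}{3796} \approx 0.27898$)
$d{\left(O \right)} = -9 + O$
$N + d{\left(Y \right)} = \frac{1059}{3796} + \left(-9 + 50\right) = \frac{1059}{3796} + 41 = \frac{156695}{3796}$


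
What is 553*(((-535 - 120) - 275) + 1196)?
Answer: 147098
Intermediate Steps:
553*(((-535 - 120) - 275) + 1196) = 553*((-655 - 275) + 1196) = 553*(-930 + 1196) = 553*266 = 147098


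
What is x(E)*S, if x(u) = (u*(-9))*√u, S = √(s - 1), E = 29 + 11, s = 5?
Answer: -1440*√10 ≈ -4553.7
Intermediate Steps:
E = 40
S = 2 (S = √(5 - 1) = √4 = 2)
x(u) = -9*u^(3/2) (x(u) = (-9*u)*√u = -9*u^(3/2))
x(E)*S = -720*√10*2 = -1440*√10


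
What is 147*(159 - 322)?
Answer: -23961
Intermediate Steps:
147*(159 - 322) = 147*(-163) = -23961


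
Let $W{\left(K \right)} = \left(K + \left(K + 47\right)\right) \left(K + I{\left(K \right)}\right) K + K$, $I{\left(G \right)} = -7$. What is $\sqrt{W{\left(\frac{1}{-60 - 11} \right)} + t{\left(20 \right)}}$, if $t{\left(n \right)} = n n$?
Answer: $\frac{\sqrt{10282233419}}{5041} \approx 20.115$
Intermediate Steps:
$W{\left(K \right)} = K + K \left(-7 + K\right) \left(47 + 2 K\right)$ ($W{\left(K \right)} = \left(K + \left(K + 47\right)\right) \left(K - 7\right) K + K = \left(K + \left(47 + K\right)\right) \left(-7 + K\right) K + K = \left(47 + 2 K\right) \left(-7 + K\right) K + K = \left(-7 + K\right) \left(47 + 2 K\right) K + K = K \left(-7 + K\right) \left(47 + 2 K\right) + K = K + K \left(-7 + K\right) \left(47 + 2 K\right)$)
$t{\left(n \right)} = n^{2}$
$\sqrt{W{\left(\frac{1}{-60 - 11} \right)} + t{\left(20 \right)}} = \sqrt{\frac{-328 + 2 \left(\frac{1}{-60 - 11}\right)^{2} + \frac{33}{-60 - 11}}{-60 - 11} + 20^{2}} = \sqrt{\frac{-328 + 2 \left(\frac{1}{-71}\right)^{2} + \frac{33}{-71}}{-71} + 400} = \sqrt{- \frac{-328 + 2 \left(- \frac{1}{71}\right)^{2} + 33 \left(- \frac{1}{71}\right)}{71} + 400} = \sqrt{- \frac{-328 + 2 \cdot \frac{1}{5041} - \frac{33}{71}}{71} + 400} = \sqrt{- \frac{-328 + \frac{2}{5041} - \frac{33}{71}}{71} + 400} = \sqrt{\left(- \frac{1}{71}\right) \left(- \frac{1655789}{5041}\right) + 400} = \sqrt{\frac{1655789}{357911} + 400} = \sqrt{\frac{144820189}{357911}} = \frac{\sqrt{10282233419}}{5041}$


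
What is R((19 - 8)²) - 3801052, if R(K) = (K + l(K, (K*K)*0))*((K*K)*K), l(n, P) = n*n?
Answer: 26147982430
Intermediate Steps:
l(n, P) = n²
R(K) = K³*(K + K²) (R(K) = (K + K²)*((K*K)*K) = (K + K²)*(K²*K) = (K + K²)*K³ = K³*(K + K²))
R((19 - 8)²) - 3801052 = ((19 - 8)²)⁴*(1 + (19 - 8)²) - 3801052 = (11²)⁴*(1 + 11²) - 3801052 = 121⁴*(1 + 121) - 3801052 = 214358881*122 - 3801052 = 26151783482 - 3801052 = 26147982430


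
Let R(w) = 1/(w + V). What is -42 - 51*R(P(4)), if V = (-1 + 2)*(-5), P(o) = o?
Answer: 9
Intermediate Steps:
V = -5 (V = 1*(-5) = -5)
R(w) = 1/(-5 + w) (R(w) = 1/(w - 5) = 1/(-5 + w))
-42 - 51*R(P(4)) = -42 - 51/(-5 + 4) = -42 - 51/(-1) = -42 - 51*(-1) = -42 + 51 = 9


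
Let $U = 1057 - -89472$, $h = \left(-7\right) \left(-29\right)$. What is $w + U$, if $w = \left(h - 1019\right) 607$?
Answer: $-404783$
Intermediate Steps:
$h = 203$
$w = -495312$ ($w = \left(203 - 1019\right) 607 = \left(-816\right) 607 = -495312$)
$U = 90529$ ($U = 1057 + 89472 = 90529$)
$w + U = -495312 + 90529 = -404783$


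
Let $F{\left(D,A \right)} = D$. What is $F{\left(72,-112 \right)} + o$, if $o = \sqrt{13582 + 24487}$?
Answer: $72 + \sqrt{38069} \approx 267.11$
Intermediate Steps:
$o = \sqrt{38069} \approx 195.11$
$F{\left(72,-112 \right)} + o = 72 + \sqrt{38069}$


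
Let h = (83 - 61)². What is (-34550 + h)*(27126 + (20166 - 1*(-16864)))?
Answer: -2185538296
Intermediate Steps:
h = 484 (h = 22² = 484)
(-34550 + h)*(27126 + (20166 - 1*(-16864))) = (-34550 + 484)*(27126 + (20166 - 1*(-16864))) = -34066*(27126 + (20166 + 16864)) = -34066*(27126 + 37030) = -34066*64156 = -2185538296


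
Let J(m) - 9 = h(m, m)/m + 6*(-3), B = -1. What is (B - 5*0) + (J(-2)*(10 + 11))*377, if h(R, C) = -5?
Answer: -102923/2 ≈ -51462.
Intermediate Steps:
J(m) = -9 - 5/m (J(m) = 9 + (-5/m + 6*(-3)) = 9 + (-5/m - 18) = 9 + (-18 - 5/m) = -9 - 5/m)
(B - 5*0) + (J(-2)*(10 + 11))*377 = (-1 - 5*0) + ((-9 - 5/(-2))*(10 + 11))*377 = (-1 + 0) + ((-9 - 5*(-½))*21)*377 = -1 + ((-9 + 5/2)*21)*377 = -1 - 13/2*21*377 = -1 - 273/2*377 = -1 - 102921/2 = -102923/2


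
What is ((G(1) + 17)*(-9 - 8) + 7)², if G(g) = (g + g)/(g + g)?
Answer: 89401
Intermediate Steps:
G(g) = 1 (G(g) = (2*g)/((2*g)) = (2*g)*(1/(2*g)) = 1)
((G(1) + 17)*(-9 - 8) + 7)² = ((1 + 17)*(-9 - 8) + 7)² = (18*(-17) + 7)² = (-306 + 7)² = (-299)² = 89401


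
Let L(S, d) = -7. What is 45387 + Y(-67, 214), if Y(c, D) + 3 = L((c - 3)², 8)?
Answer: 45377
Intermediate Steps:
Y(c, D) = -10 (Y(c, D) = -3 - 7 = -10)
45387 + Y(-67, 214) = 45387 - 10 = 45377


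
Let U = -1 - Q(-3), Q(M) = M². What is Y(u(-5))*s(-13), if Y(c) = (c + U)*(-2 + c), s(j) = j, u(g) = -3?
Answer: -845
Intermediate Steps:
U = -10 (U = -1 - 1*(-3)² = -1 - 1*9 = -1 - 9 = -10)
Y(c) = (-10 + c)*(-2 + c) (Y(c) = (c - 10)*(-2 + c) = (-10 + c)*(-2 + c))
Y(u(-5))*s(-13) = (20 + (-3)² - 12*(-3))*(-13) = (20 + 9 + 36)*(-13) = 65*(-13) = -845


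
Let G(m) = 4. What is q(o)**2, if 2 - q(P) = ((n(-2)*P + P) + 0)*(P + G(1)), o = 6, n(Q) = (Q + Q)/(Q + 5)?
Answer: 484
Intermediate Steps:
n(Q) = 2*Q/(5 + Q) (n(Q) = (2*Q)/(5 + Q) = 2*Q/(5 + Q))
q(P) = 2 + P*(4 + P)/3 (q(P) = 2 - (((2*(-2)/(5 - 2))*P + P) + 0)*(P + 4) = 2 - (((2*(-2)/3)*P + P) + 0)*(4 + P) = 2 - (((2*(-2)*(1/3))*P + P) + 0)*(4 + P) = 2 - ((-4*P/3 + P) + 0)*(4 + P) = 2 - (-P/3 + 0)*(4 + P) = 2 - (-P/3)*(4 + P) = 2 - (-1)*P*(4 + P)/3 = 2 + P*(4 + P)/3)
q(o)**2 = (2 + (1/3)*6**2 + (4/3)*6)**2 = (2 + (1/3)*36 + 8)**2 = (2 + 12 + 8)**2 = 22**2 = 484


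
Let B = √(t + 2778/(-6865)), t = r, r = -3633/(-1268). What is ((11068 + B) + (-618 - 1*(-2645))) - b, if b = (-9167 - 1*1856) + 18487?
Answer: 5631 + √46610047914405/4352410 ≈ 5632.6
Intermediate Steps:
r = 3633/1268 (r = -3633*(-1/1268) = 3633/1268 ≈ 2.8651)
t = 3633/1268 ≈ 2.8651
B = √46610047914405/4352410 (B = √(3633/1268 + 2778/(-6865)) = √(3633/1268 + 2778*(-1/6865)) = √(3633/1268 - 2778/6865) = √(21418041/8704820) = √46610047914405/4352410 ≈ 1.5686)
b = 7464 (b = (-9167 - 1856) + 18487 = -11023 + 18487 = 7464)
((11068 + B) + (-618 - 1*(-2645))) - b = ((11068 + √46610047914405/4352410) + (-618 - 1*(-2645))) - 1*7464 = ((11068 + √46610047914405/4352410) + (-618 + 2645)) - 7464 = ((11068 + √46610047914405/4352410) + 2027) - 7464 = (13095 + √46610047914405/4352410) - 7464 = 5631 + √46610047914405/4352410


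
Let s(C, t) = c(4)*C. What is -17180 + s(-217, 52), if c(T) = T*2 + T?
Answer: -19784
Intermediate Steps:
c(T) = 3*T (c(T) = 2*T + T = 3*T)
s(C, t) = 12*C (s(C, t) = (3*4)*C = 12*C)
-17180 + s(-217, 52) = -17180 + 12*(-217) = -17180 - 2604 = -19784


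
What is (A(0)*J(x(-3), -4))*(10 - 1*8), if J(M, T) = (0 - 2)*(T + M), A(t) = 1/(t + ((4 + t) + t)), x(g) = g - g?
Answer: 4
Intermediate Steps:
x(g) = 0
A(t) = 1/(4 + 3*t) (A(t) = 1/(t + (4 + 2*t)) = 1/(4 + 3*t))
J(M, T) = -2*M - 2*T (J(M, T) = -2*(M + T) = -2*M - 2*T)
(A(0)*J(x(-3), -4))*(10 - 1*8) = ((-2*0 - 2*(-4))/(4 + 3*0))*(10 - 1*8) = ((0 + 8)/(4 + 0))*(10 - 8) = (8/4)*2 = ((¼)*8)*2 = 2*2 = 4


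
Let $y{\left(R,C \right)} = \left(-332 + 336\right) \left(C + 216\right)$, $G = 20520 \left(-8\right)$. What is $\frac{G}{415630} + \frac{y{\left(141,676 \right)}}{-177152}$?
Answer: $- \frac{191026501}{460185536} \approx -0.41511$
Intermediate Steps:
$G = -164160$
$y{\left(R,C \right)} = 864 + 4 C$ ($y{\left(R,C \right)} = 4 \left(216 + C\right) = 864 + 4 C$)
$\frac{G}{415630} + \frac{y{\left(141,676 \right)}}{-177152} = - \frac{164160}{415630} + \frac{864 + 4 \cdot 676}{-177152} = \left(-164160\right) \frac{1}{415630} + \left(864 + 2704\right) \left(- \frac{1}{177152}\right) = - \frac{16416}{41563} + 3568 \left(- \frac{1}{177152}\right) = - \frac{16416}{41563} - \frac{223}{11072} = - \frac{191026501}{460185536}$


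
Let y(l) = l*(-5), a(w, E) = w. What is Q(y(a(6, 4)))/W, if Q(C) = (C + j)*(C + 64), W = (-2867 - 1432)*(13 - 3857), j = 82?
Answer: 442/4131339 ≈ 0.00010699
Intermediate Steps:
y(l) = -5*l
W = 16525356 (W = -4299*(-3844) = 16525356)
Q(C) = (64 + C)*(82 + C) (Q(C) = (C + 82)*(C + 64) = (82 + C)*(64 + C) = (64 + C)*(82 + C))
Q(y(a(6, 4)))/W = (5248 + (-5*6)**2 + 146*(-5*6))/16525356 = (5248 + (-30)**2 + 146*(-30))*(1/16525356) = (5248 + 900 - 4380)*(1/16525356) = 1768*(1/16525356) = 442/4131339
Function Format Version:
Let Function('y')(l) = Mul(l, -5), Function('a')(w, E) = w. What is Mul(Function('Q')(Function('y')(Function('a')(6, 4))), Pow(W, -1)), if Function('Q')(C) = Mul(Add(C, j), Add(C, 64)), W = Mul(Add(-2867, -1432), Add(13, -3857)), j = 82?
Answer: Rational(442, 4131339) ≈ 0.00010699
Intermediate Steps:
Function('y')(l) = Mul(-5, l)
W = 16525356 (W = Mul(-4299, -3844) = 16525356)
Function('Q')(C) = Mul(Add(64, C), Add(82, C)) (Function('Q')(C) = Mul(Add(C, 82), Add(C, 64)) = Mul(Add(82, C), Add(64, C)) = Mul(Add(64, C), Add(82, C)))
Mul(Function('Q')(Function('y')(Function('a')(6, 4))), Pow(W, -1)) = Mul(Add(5248, Pow(Mul(-5, 6), 2), Mul(146, Mul(-5, 6))), Pow(16525356, -1)) = Mul(Add(5248, Pow(-30, 2), Mul(146, -30)), Rational(1, 16525356)) = Mul(Add(5248, 900, -4380), Rational(1, 16525356)) = Mul(1768, Rational(1, 16525356)) = Rational(442, 4131339)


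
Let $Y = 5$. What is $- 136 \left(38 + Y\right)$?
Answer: $-5848$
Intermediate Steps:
$- 136 \left(38 + Y\right) = - 136 \left(38 + 5\right) = \left(-136\right) 43 = -5848$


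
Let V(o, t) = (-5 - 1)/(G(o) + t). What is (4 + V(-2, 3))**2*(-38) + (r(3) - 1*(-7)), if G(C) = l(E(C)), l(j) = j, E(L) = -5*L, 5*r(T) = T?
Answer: -395618/845 ≈ -468.19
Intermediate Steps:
r(T) = T/5
G(C) = -5*C
V(o, t) = -6/(t - 5*o) (V(o, t) = (-5 - 1)/(-5*o + t) = -6/(t - 5*o))
(4 + V(-2, 3))**2*(-38) + (r(3) - 1*(-7)) = (4 + 6/(-1*3 + 5*(-2)))**2*(-38) + ((1/5)*3 - 1*(-7)) = (4 + 6/(-3 - 10))**2*(-38) + (3/5 + 7) = (4 + 6/(-13))**2*(-38) + 38/5 = (4 + 6*(-1/13))**2*(-38) + 38/5 = (4 - 6/13)**2*(-38) + 38/5 = (46/13)**2*(-38) + 38/5 = (2116/169)*(-38) + 38/5 = -80408/169 + 38/5 = -395618/845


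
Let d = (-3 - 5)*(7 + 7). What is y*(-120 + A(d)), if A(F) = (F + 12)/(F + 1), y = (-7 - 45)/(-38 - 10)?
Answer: -42965/333 ≈ -129.02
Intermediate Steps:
d = -112 (d = -8*14 = -112)
y = 13/12 (y = -52/(-48) = -52*(-1/48) = 13/12 ≈ 1.0833)
A(F) = (12 + F)/(1 + F)
y*(-120 + A(d)) = 13*(-120 + (12 - 112)/(1 - 112))/12 = 13*(-120 - 100/(-111))/12 = 13*(-120 - 1/111*(-100))/12 = 13*(-120 + 100/111)/12 = (13/12)*(-13220/111) = -42965/333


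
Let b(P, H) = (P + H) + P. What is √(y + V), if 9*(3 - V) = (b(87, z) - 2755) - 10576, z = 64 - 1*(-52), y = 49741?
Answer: √51193 ≈ 226.26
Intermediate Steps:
z = 116 (z = 64 + 52 = 116)
b(P, H) = H + 2*P (b(P, H) = (H + P) + P = H + 2*P)
V = 1452 (V = 3 - (((116 + 2*87) - 2755) - 10576)/9 = 3 - (((116 + 174) - 2755) - 10576)/9 = 3 - ((290 - 2755) - 10576)/9 = 3 - (-2465 - 10576)/9 = 3 - ⅑*(-13041) = 3 + 1449 = 1452)
√(y + V) = √(49741 + 1452) = √51193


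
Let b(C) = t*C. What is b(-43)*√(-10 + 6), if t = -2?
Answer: 172*I ≈ 172.0*I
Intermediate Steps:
b(C) = -2*C
b(-43)*√(-10 + 6) = (-2*(-43))*√(-10 + 6) = 86*√(-4) = 86*(2*I) = 172*I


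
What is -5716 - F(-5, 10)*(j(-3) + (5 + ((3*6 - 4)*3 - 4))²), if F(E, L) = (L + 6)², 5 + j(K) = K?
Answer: -477012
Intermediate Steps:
j(K) = -5 + K
F(E, L) = (6 + L)²
-5716 - F(-5, 10)*(j(-3) + (5 + ((3*6 - 4)*3 - 4))²) = -5716 - (6 + 10)²*((-5 - 3) + (5 + ((3*6 - 4)*3 - 4))²) = -5716 - 16²*(-8 + (5 + ((18 - 4)*3 - 4))²) = -5716 - 256*(-8 + (5 + (14*3 - 4))²) = -5716 - 256*(-8 + (5 + (42 - 4))²) = -5716 - 256*(-8 + (5 + 38)²) = -5716 - 256*(-8 + 43²) = -5716 - 256*(-8 + 1849) = -5716 - 256*1841 = -5716 - 1*471296 = -5716 - 471296 = -477012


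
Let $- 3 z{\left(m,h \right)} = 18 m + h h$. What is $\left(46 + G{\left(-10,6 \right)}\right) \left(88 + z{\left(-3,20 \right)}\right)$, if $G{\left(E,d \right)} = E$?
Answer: $-984$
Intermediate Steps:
$z{\left(m,h \right)} = - 6 m - \frac{h^{2}}{3}$ ($z{\left(m,h \right)} = - \frac{18 m + h h}{3} = - \frac{18 m + h^{2}}{3} = - \frac{h^{2} + 18 m}{3} = - 6 m - \frac{h^{2}}{3}$)
$\left(46 + G{\left(-10,6 \right)}\right) \left(88 + z{\left(-3,20 \right)}\right) = \left(46 - 10\right) \left(88 - \left(-18 + \frac{20^{2}}{3}\right)\right) = 36 \left(88 + \left(18 - \frac{400}{3}\right)\right) = 36 \left(88 - \frac{346}{3}\right) = 36 \left(- \frac{82}{3}\right) = -984$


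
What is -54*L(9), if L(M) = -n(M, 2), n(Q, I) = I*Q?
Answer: 972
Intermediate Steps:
L(M) = -2*M
-54*L(9) = -(-108)*9 = -54*(-18) = 972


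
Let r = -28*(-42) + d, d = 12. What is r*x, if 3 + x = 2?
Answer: -1188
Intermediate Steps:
x = -1 (x = -3 + 2 = -1)
r = 1188 (r = -28*(-42) + 12 = 1176 + 12 = 1188)
r*x = 1188*(-1) = -1188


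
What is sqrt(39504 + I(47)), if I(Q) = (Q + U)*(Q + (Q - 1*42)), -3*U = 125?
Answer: 4*sqrt(22377)/3 ≈ 199.45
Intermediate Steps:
U = -125/3 (U = -1/3*125 = -125/3 ≈ -41.667)
I(Q) = (-42 + 2*Q)*(-125/3 + Q) (I(Q) = (Q - 125/3)*(Q + (Q - 1*42)) = (-125/3 + Q)*(Q + (Q - 42)) = (-125/3 + Q)*(Q + (-42 + Q)) = (-125/3 + Q)*(-42 + 2*Q) = (-42 + 2*Q)*(-125/3 + Q))
sqrt(39504 + I(47)) = sqrt(39504 + (1750 + 2*47**2 - 376/3*47)) = sqrt(39504 + (1750 + 2*2209 - 17672/3)) = sqrt(39504 + (1750 + 4418 - 17672/3)) = sqrt(39504 + 832/3) = sqrt(119344/3) = 4*sqrt(22377)/3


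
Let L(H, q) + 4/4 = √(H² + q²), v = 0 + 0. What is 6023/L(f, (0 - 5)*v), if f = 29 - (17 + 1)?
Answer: 6023/10 ≈ 602.30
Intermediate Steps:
v = 0
f = 11 (f = 29 - 1*18 = 29 - 18 = 11)
L(H, q) = -1 + √(H² + q²)
6023/L(f, (0 - 5)*v) = 6023/(-1 + √(11² + ((0 - 5)*0)²)) = 6023/(-1 + √(121 + (-5*0)²)) = 6023/(-1 + √(121 + 0²)) = 6023/(-1 + √(121 + 0)) = 6023/(-1 + √121) = 6023/(-1 + 11) = 6023/10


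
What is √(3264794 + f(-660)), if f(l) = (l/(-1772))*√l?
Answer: √(640712557706 + 146190*I*√165)/443 ≈ 1806.9 + 0.0026479*I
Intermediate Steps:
f(l) = -l^(3/2)/1772 (f(l) = (l*(-1/1772))*√l = (-l/1772)*√l = -l^(3/2)/1772)
√(3264794 + f(-660)) = √(3264794 - (-330)*I*√165/443) = √(3264794 + 330*I*√165/443)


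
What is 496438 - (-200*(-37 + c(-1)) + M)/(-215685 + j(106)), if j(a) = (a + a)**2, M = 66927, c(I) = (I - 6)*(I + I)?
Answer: 84762392085/170741 ≈ 4.9644e+5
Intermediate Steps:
c(I) = 2*I*(-6 + I) (c(I) = (-6 + I)*(2*I) = 2*I*(-6 + I))
j(a) = 4*a**2 (j(a) = (2*a)**2 = 4*a**2)
496438 - (-200*(-37 + c(-1)) + M)/(-215685 + j(106)) = 496438 - (-200*(-37 + 2*(-1)*(-6 - 1)) + 66927)/(-215685 + 4*106**2) = 496438 - (-200*(-37 + 2*(-1)*(-7)) + 66927)/(-215685 + 4*11236) = 496438 - (-200*(-37 + 14) + 66927)/(-215685 + 44944) = 496438 - (-200*(-23) + 66927)/(-170741) = 496438 - (4600 + 66927)*(-1)/170741 = 496438 - 71527*(-1)/170741 = 496438 - 1*(-71527/170741) = 496438 + 71527/170741 = 84762392085/170741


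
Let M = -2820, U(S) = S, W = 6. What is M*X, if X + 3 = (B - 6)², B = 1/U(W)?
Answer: -262495/3 ≈ -87498.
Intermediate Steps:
B = ⅙ (B = 1/6 = ⅙ ≈ 0.16667)
X = 1117/36 (X = -3 + (⅙ - 6)² = -3 + (-35/6)² = -3 + 1225/36 = 1117/36 ≈ 31.028)
M*X = -2820*1117/36 = -262495/3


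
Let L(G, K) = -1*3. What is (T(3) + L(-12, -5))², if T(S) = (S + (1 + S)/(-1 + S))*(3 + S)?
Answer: 729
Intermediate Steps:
T(S) = (3 + S)*(S + (1 + S)/(-1 + S)) (T(S) = (S + (1 + S)/(-1 + S))*(3 + S) = (3 + S)*(S + (1 + S)/(-1 + S)))
L(G, K) = -3
(T(3) + L(-12, -5))² = ((3 + 3 + 3³ + 3*3²)/(-1 + 3) - 3)² = ((3 + 3 + 27 + 3*9)/2 - 3)² = ((3 + 3 + 27 + 27)/2 - 3)² = ((½)*60 - 3)² = (30 - 3)² = 27² = 729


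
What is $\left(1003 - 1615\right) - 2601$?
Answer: $-3213$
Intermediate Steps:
$\left(1003 - 1615\right) - 2601 = -612 - 2601 = -3213$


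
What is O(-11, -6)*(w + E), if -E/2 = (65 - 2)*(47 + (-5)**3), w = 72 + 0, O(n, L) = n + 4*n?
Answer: -544500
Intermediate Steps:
O(n, L) = 5*n
w = 72
E = 9828 (E = -2*(65 - 2)*(47 + (-5)**3) = -126*(47 - 125) = -126*(-78) = -2*(-4914) = 9828)
O(-11, -6)*(w + E) = (5*(-11))*(72 + 9828) = -55*9900 = -544500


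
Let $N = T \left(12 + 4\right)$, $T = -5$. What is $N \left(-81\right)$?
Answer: $6480$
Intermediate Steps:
$N = -80$ ($N = - 5 \left(12 + 4\right) = \left(-5\right) 16 = -80$)
$N \left(-81\right) = \left(-80\right) \left(-81\right) = 6480$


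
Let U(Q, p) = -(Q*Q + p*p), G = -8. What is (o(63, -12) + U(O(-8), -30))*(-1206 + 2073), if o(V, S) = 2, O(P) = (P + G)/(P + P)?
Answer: -779433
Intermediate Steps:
O(P) = (-8 + P)/(2*P) (O(P) = (P - 8)/(P + P) = (-8 + P)/((2*P)) = (-8 + P)*(1/(2*P)) = (-8 + P)/(2*P))
U(Q, p) = -Q² - p² (U(Q, p) = -(Q² + p²) = -Q² - p²)
(o(63, -12) + U(O(-8), -30))*(-1206 + 2073) = (2 + (-((½)*(-8 - 8)/(-8))² - 1*(-30)²))*(-1206 + 2073) = (2 + (-((½)*(-⅛)*(-16))² - 1*900))*867 = (2 + (-1*1² - 900))*867 = (2 + (-1*1 - 900))*867 = (2 + (-1 - 900))*867 = (2 - 901)*867 = -899*867 = -779433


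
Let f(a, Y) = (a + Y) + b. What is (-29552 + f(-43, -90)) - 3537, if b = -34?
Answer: -33256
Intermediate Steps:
f(a, Y) = -34 + Y + a (f(a, Y) = (a + Y) - 34 = (Y + a) - 34 = -34 + Y + a)
(-29552 + f(-43, -90)) - 3537 = (-29552 + (-34 - 90 - 43)) - 3537 = (-29552 - 167) - 3537 = -29719 - 3537 = -33256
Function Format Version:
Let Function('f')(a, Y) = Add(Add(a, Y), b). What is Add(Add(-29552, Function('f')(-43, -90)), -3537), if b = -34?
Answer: -33256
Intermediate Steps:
Function('f')(a, Y) = Add(-34, Y, a) (Function('f')(a, Y) = Add(Add(a, Y), -34) = Add(Add(Y, a), -34) = Add(-34, Y, a))
Add(Add(-29552, Function('f')(-43, -90)), -3537) = Add(Add(-29552, Add(-34, -90, -43)), -3537) = Add(Add(-29552, -167), -3537) = Add(-29719, -3537) = -33256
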